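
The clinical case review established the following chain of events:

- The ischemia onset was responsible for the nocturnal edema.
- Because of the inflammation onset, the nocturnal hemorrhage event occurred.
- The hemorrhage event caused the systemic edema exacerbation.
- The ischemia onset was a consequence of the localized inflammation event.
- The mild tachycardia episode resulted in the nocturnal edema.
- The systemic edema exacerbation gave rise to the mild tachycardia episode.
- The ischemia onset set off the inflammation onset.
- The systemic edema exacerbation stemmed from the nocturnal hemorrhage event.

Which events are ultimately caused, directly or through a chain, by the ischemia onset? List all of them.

the inflammation onset, the mild tachycardia episode, the nocturnal edema, the nocturnal hemorrhage event, the systemic edema exacerbation

Direct effects: the inflammation onset, the nocturnal edema.
2 steps out: the nocturnal hemorrhage event.
3 steps out: the systemic edema exacerbation.
4 steps out: the mild tachycardia episode.
Not reachable from it: the localized inflammation event, the hemorrhage event.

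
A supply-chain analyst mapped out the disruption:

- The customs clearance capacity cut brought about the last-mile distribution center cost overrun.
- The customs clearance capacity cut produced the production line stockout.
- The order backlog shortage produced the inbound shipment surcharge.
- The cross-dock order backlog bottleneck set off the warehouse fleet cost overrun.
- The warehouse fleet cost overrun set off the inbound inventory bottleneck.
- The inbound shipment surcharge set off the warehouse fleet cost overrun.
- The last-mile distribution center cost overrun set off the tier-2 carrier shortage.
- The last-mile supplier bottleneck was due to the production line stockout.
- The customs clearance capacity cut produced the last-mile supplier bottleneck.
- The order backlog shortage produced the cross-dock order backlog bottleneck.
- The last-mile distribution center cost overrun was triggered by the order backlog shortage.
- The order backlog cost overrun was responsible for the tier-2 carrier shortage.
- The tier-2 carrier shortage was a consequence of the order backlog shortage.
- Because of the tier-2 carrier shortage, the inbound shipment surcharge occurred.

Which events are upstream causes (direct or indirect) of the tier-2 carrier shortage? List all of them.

the customs clearance capacity cut, the last-mile distribution center cost overrun, the order backlog cost overrun, the order backlog shortage

Immediate causes of the tier-2 carrier shortage: the order backlog shortage, the order backlog cost overrun, the last-mile distribution center cost overrun.
Further upstream: the customs clearance capacity cut.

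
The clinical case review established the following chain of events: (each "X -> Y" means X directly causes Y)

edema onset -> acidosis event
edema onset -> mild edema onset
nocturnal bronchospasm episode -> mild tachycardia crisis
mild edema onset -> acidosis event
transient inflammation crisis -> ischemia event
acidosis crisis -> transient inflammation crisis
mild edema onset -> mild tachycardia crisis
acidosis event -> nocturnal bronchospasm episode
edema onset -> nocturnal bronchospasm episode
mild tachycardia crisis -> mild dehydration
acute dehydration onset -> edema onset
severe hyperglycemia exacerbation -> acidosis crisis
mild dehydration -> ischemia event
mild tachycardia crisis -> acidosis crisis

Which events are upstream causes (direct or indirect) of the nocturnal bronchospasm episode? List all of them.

the acidosis event, the acute dehydration onset, the edema onset, the mild edema onset

Immediate causes of the nocturnal bronchospasm episode: the edema onset, the acidosis event.
Further upstream: the acute dehydration onset, the mild edema onset.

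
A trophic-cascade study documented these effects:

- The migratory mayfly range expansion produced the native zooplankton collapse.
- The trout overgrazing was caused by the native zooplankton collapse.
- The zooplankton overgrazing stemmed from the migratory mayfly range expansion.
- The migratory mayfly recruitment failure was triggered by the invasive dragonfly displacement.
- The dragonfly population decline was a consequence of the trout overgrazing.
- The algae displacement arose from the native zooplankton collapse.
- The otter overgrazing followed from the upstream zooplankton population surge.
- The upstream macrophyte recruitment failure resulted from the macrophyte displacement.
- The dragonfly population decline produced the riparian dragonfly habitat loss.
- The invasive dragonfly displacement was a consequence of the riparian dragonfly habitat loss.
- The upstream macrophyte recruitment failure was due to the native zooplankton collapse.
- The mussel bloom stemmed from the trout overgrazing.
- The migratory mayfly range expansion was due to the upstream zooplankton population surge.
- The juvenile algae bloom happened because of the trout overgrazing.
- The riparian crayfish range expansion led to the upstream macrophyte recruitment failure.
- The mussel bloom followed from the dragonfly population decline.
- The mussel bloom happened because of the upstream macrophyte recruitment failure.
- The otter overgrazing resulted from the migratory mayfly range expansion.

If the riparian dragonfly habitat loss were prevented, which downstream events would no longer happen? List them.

Downstream of the riparian dragonfly habitat loss: the invasive dragonfly displacement, the migratory mayfly recruitment failure.

the invasive dragonfly displacement, the migratory mayfly recruitment failure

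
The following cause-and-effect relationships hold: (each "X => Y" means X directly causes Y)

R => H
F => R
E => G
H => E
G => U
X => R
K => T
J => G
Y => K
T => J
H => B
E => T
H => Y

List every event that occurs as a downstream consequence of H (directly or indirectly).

B, E, G, J, K, T, U, Y

Direct effects: Y, E, B.
2 steps out: K, T, G.
3 steps out: J, U.
Not reachable from it: F, R, X.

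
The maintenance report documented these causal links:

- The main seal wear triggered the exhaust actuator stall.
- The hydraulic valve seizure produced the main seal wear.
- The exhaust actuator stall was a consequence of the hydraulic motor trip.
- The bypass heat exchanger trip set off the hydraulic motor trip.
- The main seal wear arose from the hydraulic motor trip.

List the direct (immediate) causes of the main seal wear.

the hydraulic motor trip, the hydraulic valve seizure

Upstream contributors include the bypass heat exchanger trip, but only the hydraulic motor trip, the hydraulic valve seizure feed directly into the main seal wear.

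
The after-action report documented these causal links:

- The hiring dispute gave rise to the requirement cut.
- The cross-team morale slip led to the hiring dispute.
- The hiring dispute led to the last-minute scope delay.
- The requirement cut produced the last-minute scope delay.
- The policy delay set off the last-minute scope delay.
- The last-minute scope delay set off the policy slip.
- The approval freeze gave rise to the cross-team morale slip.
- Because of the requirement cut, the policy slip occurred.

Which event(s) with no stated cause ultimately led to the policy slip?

Tracing upstream from the policy slip: the policy slip ← the requirement cut ← the hiring dispute ← the cross-team morale slip ← the approval freeze.
A separate upstream branch: the policy slip ← the last-minute scope delay ← the policy delay.
Each of those chain origins has no stated cause.

the approval freeze, the policy delay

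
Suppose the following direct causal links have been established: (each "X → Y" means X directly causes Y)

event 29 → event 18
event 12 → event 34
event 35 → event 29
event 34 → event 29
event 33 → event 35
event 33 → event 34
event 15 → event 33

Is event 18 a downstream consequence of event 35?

Yes

There is a causal chain: event 35 → event 29 → event 18.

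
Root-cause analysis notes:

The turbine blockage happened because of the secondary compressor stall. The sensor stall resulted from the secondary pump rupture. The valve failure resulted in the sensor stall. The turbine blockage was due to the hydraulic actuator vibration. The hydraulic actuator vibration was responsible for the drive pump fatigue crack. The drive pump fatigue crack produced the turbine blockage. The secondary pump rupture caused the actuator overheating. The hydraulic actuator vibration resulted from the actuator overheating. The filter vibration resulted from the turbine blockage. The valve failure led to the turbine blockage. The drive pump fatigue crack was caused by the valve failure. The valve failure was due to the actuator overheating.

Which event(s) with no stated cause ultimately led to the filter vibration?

the secondary compressor stall, the secondary pump rupture

Tracing upstream from the filter vibration: the filter vibration ← the turbine blockage ← the hydraulic actuator vibration ← the actuator overheating ← the secondary pump rupture.
A separate upstream branch: the filter vibration ← the turbine blockage ← the secondary compressor stall.
Each of those chain origins has no stated cause.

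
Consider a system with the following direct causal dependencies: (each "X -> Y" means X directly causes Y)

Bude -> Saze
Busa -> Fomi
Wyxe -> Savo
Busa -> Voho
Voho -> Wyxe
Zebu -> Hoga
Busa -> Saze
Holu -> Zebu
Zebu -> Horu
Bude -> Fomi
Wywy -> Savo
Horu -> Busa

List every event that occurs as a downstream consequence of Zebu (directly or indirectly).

Busa, Fomi, Hoga, Horu, Savo, Saze, Voho, Wyxe

Direct effects: Horu, Hoga.
2 steps out: Busa.
3 steps out: Voho, Fomi, Saze.
4 steps out: Wyxe.
5 steps out: Savo.
Not reachable from it: Holu, Bude, Wywy.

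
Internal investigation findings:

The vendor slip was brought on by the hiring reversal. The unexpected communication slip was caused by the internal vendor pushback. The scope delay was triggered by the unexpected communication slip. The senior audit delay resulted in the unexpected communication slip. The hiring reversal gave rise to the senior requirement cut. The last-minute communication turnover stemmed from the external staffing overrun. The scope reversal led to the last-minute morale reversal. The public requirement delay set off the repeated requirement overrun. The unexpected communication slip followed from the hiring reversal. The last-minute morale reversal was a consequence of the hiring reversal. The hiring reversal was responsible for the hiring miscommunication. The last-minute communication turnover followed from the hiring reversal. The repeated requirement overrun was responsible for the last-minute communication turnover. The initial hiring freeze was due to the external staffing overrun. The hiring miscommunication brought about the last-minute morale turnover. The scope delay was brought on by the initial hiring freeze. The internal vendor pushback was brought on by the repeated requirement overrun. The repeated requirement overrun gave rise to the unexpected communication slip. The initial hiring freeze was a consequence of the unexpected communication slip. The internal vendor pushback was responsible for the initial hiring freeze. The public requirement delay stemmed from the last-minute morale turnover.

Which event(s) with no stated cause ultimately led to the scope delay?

the external staffing overrun, the hiring reversal, the senior audit delay

Tracing upstream from the scope delay: the scope delay ← the unexpected communication slip ← the senior audit delay.
A separate upstream branch: the scope delay ← the unexpected communication slip ← the hiring reversal.
A separate upstream branch: the scope delay ← the initial hiring freeze ← the external staffing overrun.
Each of those chain origins has no stated cause.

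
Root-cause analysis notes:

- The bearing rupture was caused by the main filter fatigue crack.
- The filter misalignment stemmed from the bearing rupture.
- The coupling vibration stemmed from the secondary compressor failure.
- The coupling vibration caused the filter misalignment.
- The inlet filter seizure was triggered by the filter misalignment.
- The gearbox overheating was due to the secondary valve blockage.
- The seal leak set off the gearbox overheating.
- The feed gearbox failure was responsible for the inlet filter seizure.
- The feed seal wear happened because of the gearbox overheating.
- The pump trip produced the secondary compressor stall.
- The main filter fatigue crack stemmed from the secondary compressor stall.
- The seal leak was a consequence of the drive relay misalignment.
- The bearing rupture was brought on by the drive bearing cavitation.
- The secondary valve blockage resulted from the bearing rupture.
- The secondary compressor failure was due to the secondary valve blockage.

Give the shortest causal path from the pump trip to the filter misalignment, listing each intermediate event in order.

the pump trip → the secondary compressor stall → the main filter fatigue crack → the bearing rupture → the filter misalignment

the pump trip → the secondary compressor stall
the secondary compressor stall → the main filter fatigue crack
the main filter fatigue crack → the bearing rupture
the bearing rupture → the filter misalignment
Length: 4 steps.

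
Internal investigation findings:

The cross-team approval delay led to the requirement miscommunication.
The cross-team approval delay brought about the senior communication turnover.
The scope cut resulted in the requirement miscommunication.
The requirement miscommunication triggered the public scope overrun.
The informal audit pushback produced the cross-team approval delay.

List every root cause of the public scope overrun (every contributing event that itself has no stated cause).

Tracing upstream from the public scope overrun: the public scope overrun ← the requirement miscommunication ← the cross-team approval delay ← the informal audit pushback.
A separate upstream branch: the public scope overrun ← the requirement miscommunication ← the scope cut.
Each of those chain origins has no stated cause.

the informal audit pushback, the scope cut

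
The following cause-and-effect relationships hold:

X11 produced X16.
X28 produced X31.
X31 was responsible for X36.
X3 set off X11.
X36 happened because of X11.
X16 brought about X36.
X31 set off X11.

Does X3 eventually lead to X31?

X3 leads to X11, X16, X36; X31 is not among them.

No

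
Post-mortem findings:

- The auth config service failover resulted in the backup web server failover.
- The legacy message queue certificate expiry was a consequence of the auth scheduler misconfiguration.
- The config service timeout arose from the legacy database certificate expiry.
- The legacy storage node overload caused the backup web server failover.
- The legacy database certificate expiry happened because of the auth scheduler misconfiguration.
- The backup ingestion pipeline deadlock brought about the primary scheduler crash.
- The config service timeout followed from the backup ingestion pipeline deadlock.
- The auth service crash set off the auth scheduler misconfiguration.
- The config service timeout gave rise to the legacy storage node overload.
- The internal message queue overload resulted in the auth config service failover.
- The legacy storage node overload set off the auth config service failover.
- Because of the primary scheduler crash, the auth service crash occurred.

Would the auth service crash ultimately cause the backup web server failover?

Yes

There is a causal chain: the auth service crash → the auth scheduler misconfiguration → the legacy database certificate expiry → the config service timeout → the legacy storage node overload → the backup web server failover.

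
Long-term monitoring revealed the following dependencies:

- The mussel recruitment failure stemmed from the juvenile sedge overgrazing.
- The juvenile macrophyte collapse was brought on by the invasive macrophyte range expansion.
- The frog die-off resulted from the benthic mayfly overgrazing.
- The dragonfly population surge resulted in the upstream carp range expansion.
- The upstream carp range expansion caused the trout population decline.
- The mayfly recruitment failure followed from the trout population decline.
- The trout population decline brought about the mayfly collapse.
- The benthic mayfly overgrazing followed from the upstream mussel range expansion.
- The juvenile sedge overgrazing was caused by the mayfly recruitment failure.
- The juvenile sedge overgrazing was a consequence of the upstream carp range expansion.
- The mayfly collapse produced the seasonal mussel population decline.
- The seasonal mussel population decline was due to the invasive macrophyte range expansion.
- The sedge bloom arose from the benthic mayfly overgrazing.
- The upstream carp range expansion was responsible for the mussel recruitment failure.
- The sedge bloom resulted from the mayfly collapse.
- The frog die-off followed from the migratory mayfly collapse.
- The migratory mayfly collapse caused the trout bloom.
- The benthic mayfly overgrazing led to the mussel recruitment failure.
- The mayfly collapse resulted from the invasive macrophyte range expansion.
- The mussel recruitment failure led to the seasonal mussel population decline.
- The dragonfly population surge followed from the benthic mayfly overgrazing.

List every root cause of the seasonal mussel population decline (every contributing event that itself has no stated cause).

Tracing upstream from the seasonal mussel population decline: the seasonal mussel population decline ← the mussel recruitment failure ← the benthic mayfly overgrazing ← the upstream mussel range expansion.
A separate upstream branch: the seasonal mussel population decline ← the invasive macrophyte range expansion.
Each of those chain origins has no stated cause.

the invasive macrophyte range expansion, the upstream mussel range expansion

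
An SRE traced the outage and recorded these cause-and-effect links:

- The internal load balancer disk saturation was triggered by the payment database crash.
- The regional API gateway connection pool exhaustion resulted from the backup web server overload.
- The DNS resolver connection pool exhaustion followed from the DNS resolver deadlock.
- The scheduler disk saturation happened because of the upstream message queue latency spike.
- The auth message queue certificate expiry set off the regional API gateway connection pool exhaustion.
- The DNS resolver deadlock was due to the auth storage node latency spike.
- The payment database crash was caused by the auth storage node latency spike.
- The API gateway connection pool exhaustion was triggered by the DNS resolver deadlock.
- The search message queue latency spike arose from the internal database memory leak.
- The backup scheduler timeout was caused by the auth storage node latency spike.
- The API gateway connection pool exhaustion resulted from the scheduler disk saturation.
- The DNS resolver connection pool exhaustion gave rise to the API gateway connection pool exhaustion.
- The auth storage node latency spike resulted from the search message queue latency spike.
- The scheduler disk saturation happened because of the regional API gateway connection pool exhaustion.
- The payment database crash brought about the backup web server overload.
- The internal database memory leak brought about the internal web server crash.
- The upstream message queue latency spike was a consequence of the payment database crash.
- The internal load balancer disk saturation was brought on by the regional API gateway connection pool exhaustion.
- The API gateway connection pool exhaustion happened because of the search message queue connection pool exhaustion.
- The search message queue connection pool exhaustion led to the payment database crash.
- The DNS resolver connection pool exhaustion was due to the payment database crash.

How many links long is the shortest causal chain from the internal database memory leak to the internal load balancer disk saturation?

Shortest chain: the internal database memory leak → the search message queue latency spike → the auth storage node latency spike → the payment database crash → the internal load balancer disk saturation.

4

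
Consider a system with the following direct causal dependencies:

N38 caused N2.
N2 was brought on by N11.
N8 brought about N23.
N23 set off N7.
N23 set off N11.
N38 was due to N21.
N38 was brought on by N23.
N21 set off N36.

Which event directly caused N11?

N23

Upstream contributors include N8, but only N23 feeds directly into N11.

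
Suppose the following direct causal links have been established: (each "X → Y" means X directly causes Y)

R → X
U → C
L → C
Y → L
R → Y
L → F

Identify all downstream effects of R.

Direct effects: Y, X.
2 steps out: L.
3 steps out: F, C.
Not reachable from it: U.

C, F, L, X, Y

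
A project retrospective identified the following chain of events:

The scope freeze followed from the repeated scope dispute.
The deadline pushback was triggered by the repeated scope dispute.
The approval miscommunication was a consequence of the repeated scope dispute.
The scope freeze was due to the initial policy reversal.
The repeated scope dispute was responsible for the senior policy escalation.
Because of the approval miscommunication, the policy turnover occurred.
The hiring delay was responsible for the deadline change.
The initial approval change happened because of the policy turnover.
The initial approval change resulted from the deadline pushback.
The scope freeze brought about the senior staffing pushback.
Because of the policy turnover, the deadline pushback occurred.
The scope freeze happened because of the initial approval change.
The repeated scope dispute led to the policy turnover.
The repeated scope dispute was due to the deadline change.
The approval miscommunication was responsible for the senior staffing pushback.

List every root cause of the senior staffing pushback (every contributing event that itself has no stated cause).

the hiring delay, the initial policy reversal

Tracing upstream from the senior staffing pushback: the senior staffing pushback ← the approval miscommunication ← the repeated scope dispute ← the deadline change ← the hiring delay.
A separate upstream branch: the senior staffing pushback ← the scope freeze ← the initial policy reversal.
Each of those chain origins has no stated cause.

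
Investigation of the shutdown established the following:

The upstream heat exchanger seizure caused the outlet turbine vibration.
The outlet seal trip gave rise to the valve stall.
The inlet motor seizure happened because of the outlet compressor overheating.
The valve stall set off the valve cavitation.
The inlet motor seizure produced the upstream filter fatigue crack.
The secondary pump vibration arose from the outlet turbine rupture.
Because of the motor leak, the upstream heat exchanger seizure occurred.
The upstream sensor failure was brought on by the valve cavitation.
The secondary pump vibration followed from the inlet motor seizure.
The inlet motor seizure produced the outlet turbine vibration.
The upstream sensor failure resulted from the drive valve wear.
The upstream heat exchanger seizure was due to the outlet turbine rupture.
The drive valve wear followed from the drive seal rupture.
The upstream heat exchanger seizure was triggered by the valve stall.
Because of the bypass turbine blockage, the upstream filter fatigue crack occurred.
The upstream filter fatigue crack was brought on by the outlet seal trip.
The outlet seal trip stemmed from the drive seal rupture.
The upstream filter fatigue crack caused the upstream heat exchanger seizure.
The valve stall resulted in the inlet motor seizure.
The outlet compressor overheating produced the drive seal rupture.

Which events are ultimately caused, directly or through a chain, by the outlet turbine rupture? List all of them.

the outlet turbine vibration, the secondary pump vibration, the upstream heat exchanger seizure

Direct effects: the secondary pump vibration, the upstream heat exchanger seizure.
2 steps out: the outlet turbine vibration.
Not reachable from it: the outlet compressor overheating, the drive seal rupture, the outlet seal trip, the drive valve wear, the valve stall, the valve cavitation, the inlet motor seizure, the motor leak, the bypass turbine blockage, the upstream filter fatigue crack, the upstream sensor failure.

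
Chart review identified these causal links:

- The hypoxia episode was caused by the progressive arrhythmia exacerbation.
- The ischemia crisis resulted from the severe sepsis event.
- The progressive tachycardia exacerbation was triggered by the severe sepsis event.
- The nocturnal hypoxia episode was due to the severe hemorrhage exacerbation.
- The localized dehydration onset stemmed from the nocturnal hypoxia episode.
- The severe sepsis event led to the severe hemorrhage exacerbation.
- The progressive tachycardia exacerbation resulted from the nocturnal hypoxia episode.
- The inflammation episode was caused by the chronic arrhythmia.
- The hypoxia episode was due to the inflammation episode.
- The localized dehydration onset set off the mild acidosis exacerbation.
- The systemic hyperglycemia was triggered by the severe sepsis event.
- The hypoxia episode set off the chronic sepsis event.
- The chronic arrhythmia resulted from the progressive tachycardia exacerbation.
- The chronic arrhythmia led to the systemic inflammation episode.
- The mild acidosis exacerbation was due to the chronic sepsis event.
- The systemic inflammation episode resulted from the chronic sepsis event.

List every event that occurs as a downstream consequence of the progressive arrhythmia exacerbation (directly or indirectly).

the chronic sepsis event, the hypoxia episode, the mild acidosis exacerbation, the systemic inflammation episode

Direct effects: the hypoxia episode.
2 steps out: the chronic sepsis event.
3 steps out: the systemic inflammation episode, the mild acidosis exacerbation.
Not reachable from it: the severe sepsis event, the systemic hyperglycemia, the severe hemorrhage exacerbation, the nocturnal hypoxia episode, the progressive tachycardia exacerbation, the ischemia crisis, the chronic arrhythmia, the inflammation episode, the localized dehydration onset.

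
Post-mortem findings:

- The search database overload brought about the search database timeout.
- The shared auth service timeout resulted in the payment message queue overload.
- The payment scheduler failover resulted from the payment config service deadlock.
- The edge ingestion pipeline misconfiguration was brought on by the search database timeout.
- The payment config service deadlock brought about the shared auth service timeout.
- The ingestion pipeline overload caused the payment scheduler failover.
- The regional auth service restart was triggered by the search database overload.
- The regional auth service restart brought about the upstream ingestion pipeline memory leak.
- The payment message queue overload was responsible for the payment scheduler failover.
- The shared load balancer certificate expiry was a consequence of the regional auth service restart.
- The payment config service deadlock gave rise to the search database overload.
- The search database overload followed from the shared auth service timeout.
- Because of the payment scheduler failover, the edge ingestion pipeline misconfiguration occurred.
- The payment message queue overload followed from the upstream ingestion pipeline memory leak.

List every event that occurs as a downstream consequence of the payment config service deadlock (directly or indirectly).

the edge ingestion pipeline misconfiguration, the payment message queue overload, the payment scheduler failover, the regional auth service restart, the search database overload, the search database timeout, the shared auth service timeout, the shared load balancer certificate expiry, the upstream ingestion pipeline memory leak

Direct effects: the shared auth service timeout, the search database overload, the payment scheduler failover.
2 steps out: the regional auth service restart, the payment message queue overload, the search database timeout, the edge ingestion pipeline misconfiguration.
3 steps out: the upstream ingestion pipeline memory leak, the shared load balancer certificate expiry.
Not reachable from it: the ingestion pipeline overload.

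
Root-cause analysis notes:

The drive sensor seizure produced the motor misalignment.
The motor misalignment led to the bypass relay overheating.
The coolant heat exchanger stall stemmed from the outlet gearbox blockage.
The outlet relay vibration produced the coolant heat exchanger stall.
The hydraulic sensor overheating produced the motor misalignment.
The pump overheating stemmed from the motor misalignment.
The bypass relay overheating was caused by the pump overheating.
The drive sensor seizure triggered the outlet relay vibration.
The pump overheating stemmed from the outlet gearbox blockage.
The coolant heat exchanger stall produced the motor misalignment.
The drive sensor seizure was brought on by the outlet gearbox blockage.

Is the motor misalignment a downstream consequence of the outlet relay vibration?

Yes

There is a causal chain: the outlet relay vibration → the coolant heat exchanger stall → the motor misalignment.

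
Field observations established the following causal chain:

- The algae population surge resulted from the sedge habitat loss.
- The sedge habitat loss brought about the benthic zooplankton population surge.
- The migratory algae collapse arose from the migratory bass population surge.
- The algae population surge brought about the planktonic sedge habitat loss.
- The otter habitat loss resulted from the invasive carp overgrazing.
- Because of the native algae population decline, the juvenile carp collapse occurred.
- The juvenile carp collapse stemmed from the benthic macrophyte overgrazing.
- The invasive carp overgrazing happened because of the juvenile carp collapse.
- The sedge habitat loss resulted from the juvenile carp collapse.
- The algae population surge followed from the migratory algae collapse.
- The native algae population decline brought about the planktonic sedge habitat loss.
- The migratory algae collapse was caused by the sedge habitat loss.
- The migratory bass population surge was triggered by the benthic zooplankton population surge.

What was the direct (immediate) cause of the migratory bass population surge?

Upstream contributors include the native algae population decline, the juvenile carp collapse, the sedge habitat loss, the benthic macrophyte overgrazing, but only the benthic zooplankton population surge feeds directly into the migratory bass population surge.

the benthic zooplankton population surge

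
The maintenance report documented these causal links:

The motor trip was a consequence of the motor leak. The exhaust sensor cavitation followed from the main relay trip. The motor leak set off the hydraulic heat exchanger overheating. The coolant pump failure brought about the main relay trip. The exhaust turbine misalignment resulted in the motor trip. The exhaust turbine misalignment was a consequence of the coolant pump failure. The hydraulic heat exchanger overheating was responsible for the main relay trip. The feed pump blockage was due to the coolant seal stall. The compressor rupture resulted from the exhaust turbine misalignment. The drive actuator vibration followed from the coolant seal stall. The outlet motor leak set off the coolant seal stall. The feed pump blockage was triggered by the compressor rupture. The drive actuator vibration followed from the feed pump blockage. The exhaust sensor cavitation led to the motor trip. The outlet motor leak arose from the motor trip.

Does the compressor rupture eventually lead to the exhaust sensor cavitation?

No

The compressor rupture leads to the feed pump blockage, the drive actuator vibration; the exhaust sensor cavitation is not among them.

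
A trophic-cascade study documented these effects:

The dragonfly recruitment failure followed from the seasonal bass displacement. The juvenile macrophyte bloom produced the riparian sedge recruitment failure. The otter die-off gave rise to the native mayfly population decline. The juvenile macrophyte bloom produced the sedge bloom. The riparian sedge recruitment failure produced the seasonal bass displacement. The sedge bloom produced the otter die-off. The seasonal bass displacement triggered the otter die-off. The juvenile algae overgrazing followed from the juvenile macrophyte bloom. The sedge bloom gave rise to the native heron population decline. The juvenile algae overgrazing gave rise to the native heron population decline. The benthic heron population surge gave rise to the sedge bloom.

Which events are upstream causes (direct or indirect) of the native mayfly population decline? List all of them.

Immediate cause of the native mayfly population decline: the otter die-off.
Further upstream: the juvenile macrophyte bloom, the riparian sedge recruitment failure, the sedge bloom, the seasonal bass displacement, the benthic heron population surge.

the benthic heron population surge, the juvenile macrophyte bloom, the otter die-off, the riparian sedge recruitment failure, the seasonal bass displacement, the sedge bloom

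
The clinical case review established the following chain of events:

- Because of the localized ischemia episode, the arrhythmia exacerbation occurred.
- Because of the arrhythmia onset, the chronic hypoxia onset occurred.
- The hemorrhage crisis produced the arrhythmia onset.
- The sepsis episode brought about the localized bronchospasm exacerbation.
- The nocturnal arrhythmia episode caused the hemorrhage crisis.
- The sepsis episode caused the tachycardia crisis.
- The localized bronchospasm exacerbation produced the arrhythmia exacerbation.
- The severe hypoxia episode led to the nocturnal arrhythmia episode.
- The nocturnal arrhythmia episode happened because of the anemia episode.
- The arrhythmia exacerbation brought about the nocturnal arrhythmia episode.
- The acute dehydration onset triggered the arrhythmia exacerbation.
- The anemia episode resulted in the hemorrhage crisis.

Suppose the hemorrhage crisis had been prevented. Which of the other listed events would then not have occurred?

Downstream of the hemorrhage crisis: the arrhythmia onset, the chronic hypoxia onset.

the arrhythmia onset, the chronic hypoxia onset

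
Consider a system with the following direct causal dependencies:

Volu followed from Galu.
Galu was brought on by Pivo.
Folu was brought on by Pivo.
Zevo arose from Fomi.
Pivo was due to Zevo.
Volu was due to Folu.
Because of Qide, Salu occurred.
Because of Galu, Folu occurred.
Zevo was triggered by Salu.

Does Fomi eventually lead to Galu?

Yes

There is a causal chain: Fomi → Zevo → Pivo → Galu.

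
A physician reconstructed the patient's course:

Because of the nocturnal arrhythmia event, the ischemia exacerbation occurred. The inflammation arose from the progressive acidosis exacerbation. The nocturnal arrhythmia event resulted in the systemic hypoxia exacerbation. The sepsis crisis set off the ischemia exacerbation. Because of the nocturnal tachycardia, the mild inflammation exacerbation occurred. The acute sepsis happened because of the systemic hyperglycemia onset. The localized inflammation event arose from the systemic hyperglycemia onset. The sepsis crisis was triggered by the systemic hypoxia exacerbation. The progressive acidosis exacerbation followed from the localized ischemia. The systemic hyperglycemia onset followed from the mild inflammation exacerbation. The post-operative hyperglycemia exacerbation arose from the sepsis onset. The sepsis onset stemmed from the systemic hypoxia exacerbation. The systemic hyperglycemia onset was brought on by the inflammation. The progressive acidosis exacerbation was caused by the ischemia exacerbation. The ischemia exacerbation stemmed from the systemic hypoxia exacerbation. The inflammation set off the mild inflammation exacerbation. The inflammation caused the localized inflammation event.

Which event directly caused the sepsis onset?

Upstream contributors include the nocturnal arrhythmia event, but only the systemic hypoxia exacerbation feeds directly into the sepsis onset.

the systemic hypoxia exacerbation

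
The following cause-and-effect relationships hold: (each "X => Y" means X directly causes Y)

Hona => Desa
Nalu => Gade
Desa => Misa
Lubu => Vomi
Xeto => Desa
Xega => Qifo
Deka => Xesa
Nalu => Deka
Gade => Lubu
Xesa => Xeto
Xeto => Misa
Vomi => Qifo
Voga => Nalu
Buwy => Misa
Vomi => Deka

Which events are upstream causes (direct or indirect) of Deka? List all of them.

Immediate causes of Deka: Nalu, Vomi.
Further upstream: Voga, Gade, Lubu.

Gade, Lubu, Nalu, Voga, Vomi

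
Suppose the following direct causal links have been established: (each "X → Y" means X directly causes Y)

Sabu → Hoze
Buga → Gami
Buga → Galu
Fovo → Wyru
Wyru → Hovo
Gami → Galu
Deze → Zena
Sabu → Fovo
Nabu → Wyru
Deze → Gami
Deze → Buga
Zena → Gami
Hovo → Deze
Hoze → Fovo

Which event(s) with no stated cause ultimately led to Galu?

Tracing upstream from Galu: Galu ← Buga ← Deze ← Hovo ← Wyru ← Fovo ← Sabu.
A separate upstream branch: Galu ← Buga ← Deze ← Hovo ← Wyru ← Nabu.
Each of those chain origins has no stated cause.

Nabu, Sabu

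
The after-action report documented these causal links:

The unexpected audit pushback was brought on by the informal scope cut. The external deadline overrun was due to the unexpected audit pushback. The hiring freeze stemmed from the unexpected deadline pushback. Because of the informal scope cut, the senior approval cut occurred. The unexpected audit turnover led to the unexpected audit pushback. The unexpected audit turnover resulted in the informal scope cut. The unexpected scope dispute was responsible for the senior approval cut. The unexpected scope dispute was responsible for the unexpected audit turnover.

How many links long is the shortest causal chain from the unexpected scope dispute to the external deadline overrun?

Shortest chain: the unexpected scope dispute → the unexpected audit turnover → the unexpected audit pushback → the external deadline overrun.

3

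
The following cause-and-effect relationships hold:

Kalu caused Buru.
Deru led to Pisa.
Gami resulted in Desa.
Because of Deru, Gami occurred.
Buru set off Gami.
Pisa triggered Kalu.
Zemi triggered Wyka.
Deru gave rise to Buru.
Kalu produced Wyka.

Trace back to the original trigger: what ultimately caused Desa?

Tracing upstream from Desa: Desa ← Gami ← Deru.
Deru has no stated cause, so it is the root.

Deru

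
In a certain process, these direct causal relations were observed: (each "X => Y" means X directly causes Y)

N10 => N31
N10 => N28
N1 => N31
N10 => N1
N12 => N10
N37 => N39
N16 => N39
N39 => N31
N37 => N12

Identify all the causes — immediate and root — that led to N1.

N10, N12, N37

Immediate cause of N1: N10.
Further upstream: N37, N12.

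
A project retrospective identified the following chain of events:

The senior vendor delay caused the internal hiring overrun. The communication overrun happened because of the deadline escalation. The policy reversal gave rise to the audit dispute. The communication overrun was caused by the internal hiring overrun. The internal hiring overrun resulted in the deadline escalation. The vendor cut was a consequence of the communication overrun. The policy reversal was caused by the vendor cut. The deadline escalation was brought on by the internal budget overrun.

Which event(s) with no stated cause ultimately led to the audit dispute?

the internal budget overrun, the senior vendor delay

Tracing upstream from the audit dispute: the audit dispute ← the policy reversal ← the vendor cut ← the communication overrun ← the internal hiring overrun ← the senior vendor delay.
A separate upstream branch: the audit dispute ← the policy reversal ← the vendor cut ← the communication overrun ← the deadline escalation ← the internal budget overrun.
Each of those chain origins has no stated cause.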